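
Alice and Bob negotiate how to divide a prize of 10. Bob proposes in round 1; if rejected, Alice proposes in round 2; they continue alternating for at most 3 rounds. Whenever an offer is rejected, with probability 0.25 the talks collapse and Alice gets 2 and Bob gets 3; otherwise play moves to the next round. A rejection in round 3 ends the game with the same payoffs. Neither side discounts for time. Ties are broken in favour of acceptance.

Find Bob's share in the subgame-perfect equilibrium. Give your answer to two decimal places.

7.06

Round 3 (Bob proposes): Alice gets 2 if talks fail, so Bob offers 2 and keeps 8.
Round 2 (Alice proposes): rejecting gives Bob an expected 0.75 × 8 + 0.25 × 3 = 6.75; Alice offers that and keeps 3.25.
Round 1 (Bob proposes): rejecting gives Alice an expected 0.75 × 3.25 + 0.25 × 2 = 2.9375. Bob offers 2.9375 and keeps 10 − 2.9375 = 7.0625.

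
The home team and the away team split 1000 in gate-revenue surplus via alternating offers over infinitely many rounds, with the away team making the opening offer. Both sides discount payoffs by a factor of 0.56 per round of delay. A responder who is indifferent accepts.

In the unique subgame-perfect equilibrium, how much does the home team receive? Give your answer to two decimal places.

Let x be the away team's share when the away team proposes and y be the home team's share when the home team proposes.
The home team accepts iff offered ≥ 0.56·y, so x = 1000 − 0.56y. Symmetrically y = 1000 − 0.56x.
Substituting: x = 1000 − 0.56(1000 − 0.56x), giving x(1 − 0.56·0.56) = 1000(1 − 0.56).
So x = 1000 × 0.44 / 0.6864 ≈ 641.0256, and the home team receives 1000 − x ≈ 358.9744.

358.97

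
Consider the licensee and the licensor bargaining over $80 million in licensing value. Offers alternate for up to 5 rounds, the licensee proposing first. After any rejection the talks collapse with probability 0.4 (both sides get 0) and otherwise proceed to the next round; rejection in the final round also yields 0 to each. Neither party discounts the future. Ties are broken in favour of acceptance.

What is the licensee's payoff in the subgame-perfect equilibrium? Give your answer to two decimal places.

By backward induction:
Round 5 (the licensee proposes): the licensor will accept anything ≥ 0, so the licensee offers 0 and keeps 80.
Round 4 (the licensor proposes): rejecting gives the licensee an expected 0.6 × 80 = 48, so the licensor offers 48, keeping 32.
Round 3 (the licensee proposes): rejecting gives the licensor an expected 0.6 × 32 = 19.2. The licensee offers 19.2 and keeps 80 − 19.2 = 60.8.
Round 2 (the licensor proposes): rejecting gives the licensee an expected 0.6 × 60.8 = 36.48; the licensor offers that and keeps 43.52.
Round 1 (the licensee proposes): rejecting gives the licensor an expected 0.6 × 43.52 = 26.112. The licensee offers 26.112 and keeps 80 − 26.112 = 53.888.

53.89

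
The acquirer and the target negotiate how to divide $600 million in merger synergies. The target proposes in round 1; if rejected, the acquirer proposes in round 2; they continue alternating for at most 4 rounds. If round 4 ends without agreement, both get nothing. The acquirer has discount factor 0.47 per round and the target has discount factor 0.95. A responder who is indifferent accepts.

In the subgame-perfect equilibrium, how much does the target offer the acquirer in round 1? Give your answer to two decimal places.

Solve by backward induction from round 4.
Round 4 (the acquirer proposes): the target will accept anything ≥ 0, so the acquirer offers 0 and keeps 600.
Round 3 (the target proposes): the acquirer can get 600 next round, worth 0.47 × 600 = 282 now; the target offers that and keeps 318.
Round 2 (the acquirer proposes): the target can get 318 next round, worth 0.95 × 318 = 302.1 now. The acquirer offers 302.1 and keeps 600 − 302.1 = 297.9.
Round 1 (the target proposes): the acquirer can get 297.9 next round, worth 0.47 × 297.9 = 140.013 now, so the target offers 140.013, keeping 459.987.

140.01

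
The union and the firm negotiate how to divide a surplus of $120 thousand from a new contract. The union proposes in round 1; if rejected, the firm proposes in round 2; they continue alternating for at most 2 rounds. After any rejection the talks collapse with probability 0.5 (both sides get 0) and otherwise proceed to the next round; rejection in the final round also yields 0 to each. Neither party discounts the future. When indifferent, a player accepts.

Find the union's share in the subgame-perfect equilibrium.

60

Round 2 (the firm proposes): the union will accept anything ≥ 0, so the firm offers 0 and keeps 120.
Round 1 (the union proposes): rejecting gives the firm an expected 0.5 × 120 = 60; the union offers that and keeps 60.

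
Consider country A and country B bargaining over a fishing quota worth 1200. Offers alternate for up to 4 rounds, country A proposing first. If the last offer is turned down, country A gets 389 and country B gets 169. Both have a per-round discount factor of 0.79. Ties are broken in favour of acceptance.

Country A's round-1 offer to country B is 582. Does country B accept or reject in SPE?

Work out country B's continuation value if the offer is rejected.
Round 4 (country B proposes): country A gets 389 if talks fail, so country B offers 389 and keeps 811.
Round 3 (country A proposes): country B can get 811 next round, worth 0.79 × 811 = 640.69 now; country A offers that and keeps 559.31.
Round 2 (country B proposes): country A can get 559.31 next round, worth 0.79 × 559.31 = 441.8549 now. Country B offers 441.8549 and keeps 1200 − 441.8549 = 758.1451.
So by rejecting in round 1, country B gets 758.1451 next round, worth 0.79 × 758.1451 = 598.934629 now.
Offer 582 < 598.934629, so country B rejects.

Reject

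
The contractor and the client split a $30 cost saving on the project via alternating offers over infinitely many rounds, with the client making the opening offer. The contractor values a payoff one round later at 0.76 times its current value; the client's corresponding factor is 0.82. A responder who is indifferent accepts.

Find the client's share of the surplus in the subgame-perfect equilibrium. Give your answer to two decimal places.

19.11

In a stationary SPE each proposer offers the other exactly their discounted continuation value.
If the client keeps x when proposing and the contractor keeps y when proposing, then x = 30 − 0.76y and y = 30 − 0.82x.
Solving: x = 30(1 − 0.76) / (1 − 0.82·0.76) = 7.2 / 0.3768 ≈ 19.1083.
The contractor gets 30 − 19.1083 ≈ 10.8917.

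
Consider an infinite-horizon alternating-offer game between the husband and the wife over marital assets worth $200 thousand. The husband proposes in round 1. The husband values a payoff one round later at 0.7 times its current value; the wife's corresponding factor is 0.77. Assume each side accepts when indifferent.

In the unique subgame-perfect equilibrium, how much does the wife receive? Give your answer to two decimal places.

Let x be the husband's share when the husband proposes and y be the wife's share when the wife proposes.
The wife accepts iff offered ≥ 0.77·y, so x = 200 − 0.77y. Symmetrically y = 200 − 0.7x.
Substituting: x = 200 − 0.77(200 − 0.7x), giving x(1 − 0.7·0.77) = 200(1 − 0.77).
So x = 200 × 0.23 / 0.461 ≈ 99.7831, and the wife receives 200 − x ≈ 100.2169.

100.22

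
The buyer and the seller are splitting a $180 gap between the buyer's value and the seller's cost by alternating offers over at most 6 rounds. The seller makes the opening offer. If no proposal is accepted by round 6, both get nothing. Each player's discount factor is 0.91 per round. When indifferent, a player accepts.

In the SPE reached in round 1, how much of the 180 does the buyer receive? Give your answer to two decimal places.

Round 6 (the buyer proposes): the seller will accept anything ≥ 0, so the buyer offers 0 and keeps 180.
Round 5 (the seller proposes): the buyer can get 180 next round, worth 0.91 × 180 = 163.8 now; the seller offers that and keeps 16.2.
Round 4 (the buyer proposes): the seller can get 16.2 next round, worth 0.91 × 16.2 = 14.742 now, so the buyer offers 14.742, keeping 165.258.
Round 3 (the seller proposes): the buyer can get 165.258 next round, worth 0.91 × 165.258 = 150.38478 now. The seller offers 150.38478 and keeps 180 − 150.38478 = 29.61522.
Round 2 (the buyer proposes): the seller can get 29.61522 next round, worth 0.91 × 29.61522 = 26.9498502 now, so the buyer offers 26.9498502, keeping 153.0501498.
Round 1 (the seller proposes): the buyer can get 153.0501498 next round, worth 0.91 × 153.0501498 = 139.275636318 now, so the seller offers 139.275636318, keeping 40.724363682.

139.28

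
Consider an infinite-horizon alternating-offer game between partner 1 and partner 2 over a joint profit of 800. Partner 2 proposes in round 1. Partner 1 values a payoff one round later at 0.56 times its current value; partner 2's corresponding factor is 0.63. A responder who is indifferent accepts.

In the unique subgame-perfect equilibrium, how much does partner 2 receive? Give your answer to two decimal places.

543.88

In a stationary SPE each proposer offers the other exactly their discounted continuation value.
If partner 2 keeps x when proposing and partner 1 keeps y when proposing, then x = 800 − 0.56y and y = 800 − 0.63x.
Solving: x = 800(1 − 0.56) / (1 − 0.63·0.56) = 352 / 0.6472 ≈ 543.8813.
Partner 1 gets 800 − 543.8813 ≈ 256.1187.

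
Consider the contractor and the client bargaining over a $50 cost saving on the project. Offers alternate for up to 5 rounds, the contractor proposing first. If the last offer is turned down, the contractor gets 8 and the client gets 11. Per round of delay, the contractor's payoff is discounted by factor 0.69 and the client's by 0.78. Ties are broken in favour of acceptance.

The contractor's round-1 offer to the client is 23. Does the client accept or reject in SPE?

Accept

Round 5 (the contractor proposes): the client gets 11 if talks fail, so the contractor offers 11 and keeps 39.
Round 4 (the client proposes): the contractor can get 39 next round, worth 0.69 × 39 = 26.91 now, so the client offers 26.91, keeping 23.09.
Round 3 (the contractor proposes): the client can get 23.09 next round, worth 0.78 × 23.09 = 18.0102 now, so the contractor offers 18.0102, keeping 31.9898.
Round 2 (the client proposes): the contractor can get 31.9898 next round, worth 0.69 × 31.9898 = 22.072962 now. The client offers 22.072962 and keeps 50 − 22.072962 = 27.927038.
So by rejecting in round 1, the client gets 27.927038 next round, worth 0.78 × 27.927038 = 21.78308964 now.
Offer 23 ≥ 21.78308964, so the client accepts.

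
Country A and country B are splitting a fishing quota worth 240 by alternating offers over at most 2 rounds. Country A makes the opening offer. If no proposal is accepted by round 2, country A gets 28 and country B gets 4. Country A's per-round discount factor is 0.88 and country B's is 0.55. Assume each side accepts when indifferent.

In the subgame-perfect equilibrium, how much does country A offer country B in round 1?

116.6

Round 2 (country B proposes): country A gets 28 if talks fail, so country B offers 28 and keeps 212.
Round 1 (country A proposes): country B can get 212 next round, worth 0.55 × 212 = 116.6 now; country A offers that and keeps 123.4.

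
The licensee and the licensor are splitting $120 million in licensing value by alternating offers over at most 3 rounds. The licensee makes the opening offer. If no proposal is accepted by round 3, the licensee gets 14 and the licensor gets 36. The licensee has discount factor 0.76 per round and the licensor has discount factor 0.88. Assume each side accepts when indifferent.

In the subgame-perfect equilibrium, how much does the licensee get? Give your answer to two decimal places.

70.58

Round 3 (the licensee proposes): the licensor gets 36 if talks fail, so the licensee offers 36 and keeps 84.
Round 2 (the licensor proposes): the licensee can get 84 next round, worth 0.76 × 84 = 63.84 now, so the licensor offers 63.84, keeping 56.16.
Round 1 (the licensee proposes): the licensor can get 56.16 next round, worth 0.88 × 56.16 = 49.4208 now; the licensee offers that and keeps 70.5792.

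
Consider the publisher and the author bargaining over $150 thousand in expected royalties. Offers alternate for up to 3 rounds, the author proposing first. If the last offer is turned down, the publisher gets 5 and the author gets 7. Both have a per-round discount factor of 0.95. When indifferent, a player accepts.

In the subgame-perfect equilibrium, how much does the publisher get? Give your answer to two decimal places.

11.64

By backward induction:
Round 3 (the author proposes): the publisher gets 5 if talks fail, so the author offers 5 and keeps 145.
Round 2 (the publisher proposes): the author can get 145 next round, worth 0.95 × 145 = 137.75 now. The publisher offers 137.75 and keeps 150 − 137.75 = 12.25.
Round 1 (the author proposes): the publisher can get 12.25 next round, worth 0.95 × 12.25 = 11.6375 now, so the author offers 11.6375, keeping 138.3625.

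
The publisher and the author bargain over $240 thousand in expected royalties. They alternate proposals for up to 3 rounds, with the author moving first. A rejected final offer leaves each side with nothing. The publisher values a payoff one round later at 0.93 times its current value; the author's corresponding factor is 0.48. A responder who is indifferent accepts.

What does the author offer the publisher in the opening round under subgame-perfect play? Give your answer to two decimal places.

116.06

Round 3 (the author proposes): the publisher will accept anything ≥ 0, so the author offers 0 and keeps 240.
Round 2 (the publisher proposes): the author can get 240 next round, worth 0.48 × 240 = 115.2 now. The publisher offers 115.2 and keeps 240 − 115.2 = 124.8.
Round 1 (the author proposes): the publisher can get 124.8 next round, worth 0.93 × 124.8 = 116.064 now, so the author offers 116.064, keeping 123.936.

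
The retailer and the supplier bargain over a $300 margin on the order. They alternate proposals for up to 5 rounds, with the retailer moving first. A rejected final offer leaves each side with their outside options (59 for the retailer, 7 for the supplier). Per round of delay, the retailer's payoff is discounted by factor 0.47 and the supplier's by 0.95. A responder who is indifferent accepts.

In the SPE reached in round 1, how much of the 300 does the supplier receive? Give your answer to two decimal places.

Solve by backward induction from round 5.
Round 5 (the retailer proposes): the supplier gets 7 if talks fail, so the retailer offers 7 and keeps 293.
Round 4 (the supplier proposes): the retailer can get 293 next round, worth 0.47 × 293 = 137.71 now; the supplier offers that and keeps 162.29.
Round 3 (the retailer proposes): the supplier can get 162.29 next round, worth 0.95 × 162.29 = 154.1755 now, so the retailer offers 154.1755, keeping 145.8245.
Round 2 (the supplier proposes): the retailer can get 145.8245 next round, worth 0.47 × 145.8245 = 68.537515 now, so the supplier offers 68.537515, keeping 231.462485.
Round 1 (the retailer proposes): the supplier can get 231.462485 next round, worth 0.95 × 231.462485 = 219.88936075 now, so the retailer offers 219.88936075, keeping 80.11063925.

219.89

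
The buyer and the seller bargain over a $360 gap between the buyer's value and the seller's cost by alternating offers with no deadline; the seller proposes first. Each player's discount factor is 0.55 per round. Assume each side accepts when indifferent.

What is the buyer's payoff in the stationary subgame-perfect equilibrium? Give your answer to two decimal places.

127.74

In a stationary SPE each proposer offers the other exactly their discounted continuation value.
If the seller keeps x when proposing and the buyer keeps y when proposing, then x = 360 − 0.55y and y = 360 − 0.55x.
Solving: x = 360(1 − 0.55) / (1 − 0.55·0.55) = 162 / 0.6975 ≈ 232.2581.
The buyer gets 360 − 232.2581 ≈ 127.7419.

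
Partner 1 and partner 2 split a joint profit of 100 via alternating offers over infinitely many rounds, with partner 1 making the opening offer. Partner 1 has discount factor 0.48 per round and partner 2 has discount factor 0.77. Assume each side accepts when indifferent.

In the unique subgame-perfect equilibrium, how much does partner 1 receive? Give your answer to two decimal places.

When partner 1 proposes, partner 2 accepts any offer worth at least 0.77 times what partner 2 would get by proposing next round; and vice versa.
This gives x = 100 − 0.77y and y = 100 − 0.48x, where x and y are each side's share when it proposes.
Hence (1 − 0.77·0.48)x = 100(1 − 0.77), i.e. 0.6304·x = 23.
x ≈ 36.4848; partner 2's share is 100 − x ≈ 63.5152.

36.48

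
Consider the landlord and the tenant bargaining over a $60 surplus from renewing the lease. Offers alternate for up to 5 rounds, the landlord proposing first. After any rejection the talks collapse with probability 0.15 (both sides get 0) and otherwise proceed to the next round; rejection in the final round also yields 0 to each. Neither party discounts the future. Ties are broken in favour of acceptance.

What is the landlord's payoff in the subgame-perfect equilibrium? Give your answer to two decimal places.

Round 5 (the landlord proposes): rejection yields 0 for the tenant; the landlord offers 0 and keeps 60.
Round 4 (the tenant proposes): rejecting gives the landlord an expected 0.85 × 60 = 51, so the tenant offers 51, keeping 9.
Round 3 (the landlord proposes): rejecting gives the tenant an expected 0.85 × 9 = 7.65, so the landlord offers 7.65, keeping 52.35.
Round 2 (the tenant proposes): rejecting gives the landlord an expected 0.85 × 52.35 = 44.4975, so the tenant offers 44.4975, keeping 15.5025.
Round 1 (the landlord proposes): rejecting gives the tenant an expected 0.85 × 15.5025 = 13.177125, so the landlord offers 13.177125, keeping 46.822875.

46.82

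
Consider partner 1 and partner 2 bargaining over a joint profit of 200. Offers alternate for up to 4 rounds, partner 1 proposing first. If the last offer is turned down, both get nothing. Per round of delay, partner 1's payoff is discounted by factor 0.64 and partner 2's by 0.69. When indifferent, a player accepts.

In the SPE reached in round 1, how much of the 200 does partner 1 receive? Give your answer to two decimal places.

89.38

Round 4 (partner 2 proposes): rejection yields 0 for partner 1; partner 2 offers 0 and keeps 200.
Round 3 (partner 1 proposes): partner 2 can get 200 next round, worth 0.69 × 200 = 138 now, so partner 1 offers 138, keeping 62.
Round 2 (partner 2 proposes): partner 1 can get 62 next round, worth 0.64 × 62 = 39.68 now, so partner 2 offers 39.68, keeping 160.32.
Round 1 (partner 1 proposes): partner 2 can get 160.32 next round, worth 0.69 × 160.32 = 110.6208 now. Partner 1 offers 110.6208 and keeps 200 − 110.6208 = 89.3792.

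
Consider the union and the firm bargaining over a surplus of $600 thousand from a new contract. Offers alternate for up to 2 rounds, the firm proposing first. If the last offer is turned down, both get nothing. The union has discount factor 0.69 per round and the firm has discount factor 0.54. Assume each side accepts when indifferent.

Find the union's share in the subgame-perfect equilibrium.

Solve by backward induction from round 2.
Round 2 (the union proposes): the firm will accept anything ≥ 0, so the union offers 0 and keeps 600.
Round 1 (the firm proposes): the union can get 600 next round, worth 0.69 × 600 = 414 now; the firm offers that and keeps 186.

414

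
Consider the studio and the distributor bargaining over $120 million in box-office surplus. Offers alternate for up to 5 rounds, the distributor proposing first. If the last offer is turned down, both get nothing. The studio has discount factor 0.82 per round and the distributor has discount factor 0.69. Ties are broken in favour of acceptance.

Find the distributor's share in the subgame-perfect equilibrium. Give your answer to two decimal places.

72.24

Round 5 (the distributor proposes): the studio will accept anything ≥ 0, so the distributor offers 0 and keeps 120.
Round 4 (the studio proposes): the distributor can get 120 next round, worth 0.69 × 120 = 82.8 now. The studio offers 82.8 and keeps 120 − 82.8 = 37.2.
Round 3 (the distributor proposes): the studio can get 37.2 next round, worth 0.82 × 37.2 = 30.504 now. The distributor offers 30.504 and keeps 120 − 30.504 = 89.496.
Round 2 (the studio proposes): the distributor can get 89.496 next round, worth 0.69 × 89.496 = 61.75224 now, so the studio offers 61.75224, keeping 58.24776.
Round 1 (the distributor proposes): the studio can get 58.24776 next round, worth 0.82 × 58.24776 = 47.7631632 now; the distributor offers that and keeps 72.2368368.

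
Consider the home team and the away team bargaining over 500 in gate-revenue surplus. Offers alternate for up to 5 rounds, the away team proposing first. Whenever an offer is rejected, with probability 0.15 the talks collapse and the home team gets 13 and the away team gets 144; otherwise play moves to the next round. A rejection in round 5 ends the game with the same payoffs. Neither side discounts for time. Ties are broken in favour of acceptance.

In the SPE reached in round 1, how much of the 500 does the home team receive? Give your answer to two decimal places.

By backward induction:
Round 5 (the away team proposes): the home team gets 13 if talks fail, so the away team offers 13 and keeps 487.
Round 4 (the home team proposes): rejecting gives the away team an expected 0.85 × 487 + 0.15 × 144 = 435.55. The home team offers 435.55 and keeps 500 − 435.55 = 64.45.
Round 3 (the away team proposes): rejecting gives the home team an expected 0.85 × 64.45 + 0.15 × 13 = 56.7325. The away team offers 56.7325 and keeps 500 − 56.7325 = 443.2675.
Round 2 (the home team proposes): rejecting gives the away team an expected 0.85 × 443.2675 + 0.15 × 144 = 398.377375; the home team offers that and keeps 101.622625.
Round 1 (the away team proposes): rejecting gives the home team an expected 0.85 × 101.622625 + 0.15 × 13 = 88.32923125, so the away team offers 88.32923125, keeping 411.67076875.

88.33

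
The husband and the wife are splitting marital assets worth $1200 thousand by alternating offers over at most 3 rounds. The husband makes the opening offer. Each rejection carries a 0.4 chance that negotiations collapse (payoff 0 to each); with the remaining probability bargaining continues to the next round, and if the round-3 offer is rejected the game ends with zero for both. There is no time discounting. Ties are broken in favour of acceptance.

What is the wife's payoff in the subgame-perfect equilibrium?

Round 3 (the husband proposes): rejection yields 0 for the wife; the husband offers 0 and keeps 1200.
Round 2 (the wife proposes): rejecting gives the husband an expected 0.6 × 1200 = 720; the wife offers that and keeps 480.
Round 1 (the husband proposes): rejecting gives the wife an expected 0.6 × 480 = 288. The husband offers 288 and keeps 1200 − 288 = 912.

288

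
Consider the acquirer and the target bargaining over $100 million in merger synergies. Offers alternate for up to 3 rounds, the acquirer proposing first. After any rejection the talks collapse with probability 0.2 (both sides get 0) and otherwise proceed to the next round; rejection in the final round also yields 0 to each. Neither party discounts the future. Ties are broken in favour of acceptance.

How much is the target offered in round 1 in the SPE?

By backward induction:
Round 3 (the acquirer proposes): the target will accept anything ≥ 0, so the acquirer offers 0 and keeps 100.
Round 2 (the target proposes): rejecting gives the acquirer an expected 0.8 × 100 = 80, so the target offers 80, keeping 20.
Round 1 (the acquirer proposes): rejecting gives the target an expected 0.8 × 20 = 16. The acquirer offers 16 and keeps 100 − 16 = 84.

16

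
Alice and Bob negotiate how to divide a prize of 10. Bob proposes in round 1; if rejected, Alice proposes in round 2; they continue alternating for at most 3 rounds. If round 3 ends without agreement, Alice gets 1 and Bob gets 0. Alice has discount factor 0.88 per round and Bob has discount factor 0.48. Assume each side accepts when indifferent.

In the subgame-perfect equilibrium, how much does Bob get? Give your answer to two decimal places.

Round 3 (Bob proposes): Alice gets 1 if talks fail, so Bob offers 1 and keeps 9.
Round 2 (Alice proposes): Bob can get 9 next round, worth 0.48 × 9 = 4.32 now, so Alice offers 4.32, keeping 5.68.
Round 1 (Bob proposes): Alice can get 5.68 next round, worth 0.88 × 5.68 = 4.9984 now, so Bob offers 4.9984, keeping 5.0016.

5.00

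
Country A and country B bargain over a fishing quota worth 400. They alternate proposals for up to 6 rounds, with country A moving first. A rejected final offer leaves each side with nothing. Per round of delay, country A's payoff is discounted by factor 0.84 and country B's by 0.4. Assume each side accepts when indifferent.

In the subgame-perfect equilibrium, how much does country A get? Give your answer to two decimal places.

Round 6 (country B proposes): rejection yields 0 for country A; country B offers 0 and keeps 400.
Round 5 (country A proposes): country B can get 400 next round, worth 0.4 × 400 = 160 now; country A offers that and keeps 240.
Round 4 (country B proposes): country A can get 240 next round, worth 0.84 × 240 = 201.6 now, so country B offers 201.6, keeping 198.4.
Round 3 (country A proposes): country B can get 198.4 next round, worth 0.4 × 198.4 = 79.36 now, so country A offers 79.36, keeping 320.64.
Round 2 (country B proposes): country A can get 320.64 next round, worth 0.84 × 320.64 = 269.3376 now. Country B offers 269.3376 and keeps 400 − 269.3376 = 130.6624.
Round 1 (country A proposes): country B can get 130.6624 next round, worth 0.4 × 130.6624 = 52.26496 now. Country A offers 52.26496 and keeps 400 − 52.26496 = 347.73504.

347.74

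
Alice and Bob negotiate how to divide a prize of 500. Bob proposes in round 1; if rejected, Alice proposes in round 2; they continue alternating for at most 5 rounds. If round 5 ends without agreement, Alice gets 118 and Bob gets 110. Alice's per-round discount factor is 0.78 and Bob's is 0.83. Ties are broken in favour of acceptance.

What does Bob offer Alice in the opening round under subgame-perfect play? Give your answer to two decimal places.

158.68

Round 5 (Bob proposes): Alice gets 118 if talks fail, so Bob offers 118 and keeps 382.
Round 4 (Alice proposes): Bob can get 382 next round, worth 0.83 × 382 = 317.06 now; Alice offers that and keeps 182.94.
Round 3 (Bob proposes): Alice can get 182.94 next round, worth 0.78 × 182.94 = 142.6932 now; Bob offers that and keeps 357.3068.
Round 2 (Alice proposes): Bob can get 357.3068 next round, worth 0.83 × 357.3068 = 296.564644 now, so Alice offers 296.564644, keeping 203.435356.
Round 1 (Bob proposes): Alice can get 203.435356 next round, worth 0.78 × 203.435356 = 158.67957768 now; Bob offers that and keeps 341.32042232.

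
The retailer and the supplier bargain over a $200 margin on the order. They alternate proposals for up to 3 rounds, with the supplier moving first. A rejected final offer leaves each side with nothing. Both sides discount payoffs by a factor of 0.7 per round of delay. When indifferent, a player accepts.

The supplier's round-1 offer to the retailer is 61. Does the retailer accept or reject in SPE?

Round 3 (the supplier proposes): the retailer will accept anything ≥ 0, so the supplier offers 0 and keeps 200.
Round 2 (the retailer proposes): the supplier can get 200 next round, worth 0.7 × 200 = 140 now; the retailer offers that and keeps 60.
So by rejecting in round 1, the retailer gets 60 next round, worth 0.7 × 60 = 42 now.
Offer 61 ≥ 42, so the retailer accepts.

Accept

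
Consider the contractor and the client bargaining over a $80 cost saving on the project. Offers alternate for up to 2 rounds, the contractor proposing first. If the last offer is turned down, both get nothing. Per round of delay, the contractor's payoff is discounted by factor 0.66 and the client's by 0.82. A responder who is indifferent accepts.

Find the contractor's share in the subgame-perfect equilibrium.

Round 2 (the client proposes): rejection yields 0 for the contractor; the client offers 0 and keeps 80.
Round 1 (the contractor proposes): the client can get 80 next round, worth 0.82 × 80 = 65.6 now; the contractor offers that and keeps 14.4.

14.4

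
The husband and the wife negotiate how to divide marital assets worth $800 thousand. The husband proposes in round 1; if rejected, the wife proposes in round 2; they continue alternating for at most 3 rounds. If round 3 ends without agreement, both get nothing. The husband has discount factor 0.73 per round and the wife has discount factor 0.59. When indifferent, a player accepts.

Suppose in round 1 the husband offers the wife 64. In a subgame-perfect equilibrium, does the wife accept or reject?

Round 3 (the husband proposes): rejection yields 0 for the wife; the husband offers 0 and keeps 800.
Round 2 (the wife proposes): the husband can get 800 next round, worth 0.73 × 800 = 584 now. The wife offers 584 and keeps 800 − 584 = 216.
So by rejecting in round 1, the wife gets 216 next round, worth 0.59 × 216 = 127.44 now.
Offer 64 < 127.44, so the wife rejects.

Reject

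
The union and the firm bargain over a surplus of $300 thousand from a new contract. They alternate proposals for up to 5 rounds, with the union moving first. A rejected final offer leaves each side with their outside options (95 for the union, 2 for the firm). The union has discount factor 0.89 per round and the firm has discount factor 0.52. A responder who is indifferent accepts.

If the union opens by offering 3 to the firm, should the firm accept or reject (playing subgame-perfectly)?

Work out the firm's continuation value if the offer is rejected.
Round 5 (the union proposes): the firm gets 2 if talks fail, so the union offers 2 and keeps 298.
Round 4 (the firm proposes): the union can get 298 next round, worth 0.89 × 298 = 265.22 now. The firm offers 265.22 and keeps 300 − 265.22 = 34.78.
Round 3 (the union proposes): the firm can get 34.78 next round, worth 0.52 × 34.78 = 18.0856 now; the union offers that and keeps 281.9144.
Round 2 (the firm proposes): the union can get 281.9144 next round, worth 0.89 × 281.9144 = 250.903816 now, so the firm offers 250.903816, keeping 49.096184.
So by rejecting in round 1, the firm gets 49.096184 next round, worth 0.52 × 49.096184 = 25.53001568 now.
Offer 3 < 25.53001568, so the firm rejects.

Reject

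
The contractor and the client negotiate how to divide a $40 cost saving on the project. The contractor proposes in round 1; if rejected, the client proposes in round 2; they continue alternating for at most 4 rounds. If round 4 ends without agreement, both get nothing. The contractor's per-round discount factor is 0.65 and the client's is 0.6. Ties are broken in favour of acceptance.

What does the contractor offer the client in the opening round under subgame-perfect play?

17.76

Round 4 (the client proposes): the contractor will accept anything ≥ 0, so the client offers 0 and keeps 40.
Round 3 (the contractor proposes): the client can get 40 next round, worth 0.6 × 40 = 24 now; the contractor offers that and keeps 16.
Round 2 (the client proposes): the contractor can get 16 next round, worth 0.65 × 16 = 10.4 now. The client offers 10.4 and keeps 40 − 10.4 = 29.6.
Round 1 (the contractor proposes): the client can get 29.6 next round, worth 0.6 × 29.6 = 17.76 now, so the contractor offers 17.76, keeping 22.24.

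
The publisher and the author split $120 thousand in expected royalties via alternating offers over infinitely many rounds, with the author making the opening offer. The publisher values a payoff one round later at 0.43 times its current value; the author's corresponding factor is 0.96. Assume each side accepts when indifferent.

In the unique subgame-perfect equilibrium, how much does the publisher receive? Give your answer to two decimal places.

When the author proposes, the publisher accepts any offer worth at least 0.43 times what the publisher would get by proposing next round; and vice versa.
This gives x = 120 − 0.43y and y = 120 − 0.96x, where x and y are each side's share when it proposes.
Hence (1 − 0.43·0.96)x = 120(1 − 0.43), i.e. 0.5872·x = 68.4.
x ≈ 116.4850; the publisher's share is 120 − x ≈ 3.5150.

3.51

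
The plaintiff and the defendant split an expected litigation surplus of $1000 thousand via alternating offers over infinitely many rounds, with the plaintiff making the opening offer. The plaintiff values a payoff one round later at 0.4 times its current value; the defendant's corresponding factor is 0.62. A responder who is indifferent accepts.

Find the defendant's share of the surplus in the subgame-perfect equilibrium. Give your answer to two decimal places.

494.68

When the plaintiff proposes, the defendant accepts any offer worth at least 0.62 times what the defendant would get by proposing next round; and vice versa.
This gives x = 1000 − 0.62y and y = 1000 − 0.4x, where x and y are each side's share when it proposes.
Hence (1 − 0.62·0.4)x = 1000(1 − 0.62), i.e. 0.752·x = 380.
x ≈ 505.3191; the defendant's share is 1000 − x ≈ 494.6809.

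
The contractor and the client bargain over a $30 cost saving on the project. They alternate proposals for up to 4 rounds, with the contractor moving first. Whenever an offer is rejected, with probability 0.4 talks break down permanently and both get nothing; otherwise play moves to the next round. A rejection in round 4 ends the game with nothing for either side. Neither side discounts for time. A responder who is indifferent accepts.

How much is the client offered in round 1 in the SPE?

13.68

Round 4 (the client proposes): rejection yields 0 for the contractor; the client offers 0 and keeps 30.
Round 3 (the contractor proposes): rejecting gives the client an expected 0.6 × 30 = 18. The contractor offers 18 and keeps 30 − 18 = 12.
Round 2 (the client proposes): rejecting gives the contractor an expected 0.6 × 12 = 7.2, so the client offers 7.2, keeping 22.8.
Round 1 (the contractor proposes): rejecting gives the client an expected 0.6 × 22.8 = 13.68. The contractor offers 13.68 and keeps 30 − 13.68 = 16.32.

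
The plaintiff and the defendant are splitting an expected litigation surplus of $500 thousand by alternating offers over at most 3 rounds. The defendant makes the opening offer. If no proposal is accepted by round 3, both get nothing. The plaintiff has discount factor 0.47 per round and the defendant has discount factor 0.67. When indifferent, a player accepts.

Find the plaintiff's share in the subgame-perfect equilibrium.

Round 3 (the defendant proposes): the plaintiff will accept anything ≥ 0, so the defendant offers 0 and keeps 500.
Round 2 (the plaintiff proposes): the defendant can get 500 next round, worth 0.67 × 500 = 335 now. The plaintiff offers 335 and keeps 500 − 335 = 165.
Round 1 (the defendant proposes): the plaintiff can get 165 next round, worth 0.47 × 165 = 77.55 now, so the defendant offers 77.55, keeping 422.45.

77.55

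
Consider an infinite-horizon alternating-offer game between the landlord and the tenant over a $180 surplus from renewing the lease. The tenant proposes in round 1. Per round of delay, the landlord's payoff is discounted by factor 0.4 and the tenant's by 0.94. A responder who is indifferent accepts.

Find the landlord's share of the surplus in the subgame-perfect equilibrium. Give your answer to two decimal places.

6.92

When the tenant proposes, the landlord accepts any offer worth at least 0.4 times what the landlord would get by proposing next round; and vice versa.
This gives x = 180 − 0.4y and y = 180 − 0.94x, where x and y are each side's share when it proposes.
Hence (1 − 0.4·0.94)x = 180(1 − 0.4), i.e. 0.624·x = 108.
x ≈ 173.0769; the landlord's share is 180 − x ≈ 6.9231.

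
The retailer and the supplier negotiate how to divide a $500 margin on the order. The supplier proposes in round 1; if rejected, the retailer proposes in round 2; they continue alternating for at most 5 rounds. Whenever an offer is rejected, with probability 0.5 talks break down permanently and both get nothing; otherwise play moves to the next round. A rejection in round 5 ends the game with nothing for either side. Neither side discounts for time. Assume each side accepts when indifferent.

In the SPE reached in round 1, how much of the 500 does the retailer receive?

156.25

Round 5 (the supplier proposes): rejection yields 0 for the retailer; the supplier offers 0 and keeps 500.
Round 4 (the retailer proposes): rejecting gives the supplier an expected 0.5 × 500 = 250, so the retailer offers 250, keeping 250.
Round 3 (the supplier proposes): rejecting gives the retailer an expected 0.5 × 250 = 125. The supplier offers 125 and keeps 500 − 125 = 375.
Round 2 (the retailer proposes): rejecting gives the supplier an expected 0.5 × 375 = 187.5, so the retailer offers 187.5, keeping 312.5.
Round 1 (the supplier proposes): rejecting gives the retailer an expected 0.5 × 312.5 = 156.25. The supplier offers 156.25 and keeps 500 − 156.25 = 343.75.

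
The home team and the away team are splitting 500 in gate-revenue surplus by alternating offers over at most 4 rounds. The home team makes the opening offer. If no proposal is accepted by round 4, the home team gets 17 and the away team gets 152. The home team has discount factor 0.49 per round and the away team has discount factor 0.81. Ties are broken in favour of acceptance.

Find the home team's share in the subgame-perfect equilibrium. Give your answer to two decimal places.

138.17

Work backward from the last round.
Round 4 (the away team proposes): the home team gets 17 if talks fail, so the away team offers 17 and keeps 483.
Round 3 (the home team proposes): the away team can get 483 next round, worth 0.81 × 483 = 391.23 now. The home team offers 391.23 and keeps 500 − 391.23 = 108.77.
Round 2 (the away team proposes): the home team can get 108.77 next round, worth 0.49 × 108.77 = 53.2973 now; the away team offers that and keeps 446.7027.
Round 1 (the home team proposes): the away team can get 446.7027 next round, worth 0.81 × 446.7027 = 361.829187 now. The home team offers 361.829187 and keeps 500 − 361.829187 = 138.170813.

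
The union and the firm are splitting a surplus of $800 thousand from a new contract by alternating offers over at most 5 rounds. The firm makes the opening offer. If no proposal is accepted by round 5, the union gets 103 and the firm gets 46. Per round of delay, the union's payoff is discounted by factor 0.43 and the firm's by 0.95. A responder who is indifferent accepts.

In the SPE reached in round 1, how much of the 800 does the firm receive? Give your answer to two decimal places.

Round 5 (the firm proposes): the union gets 103 if talks fail, so the firm offers 103 and keeps 697.
Round 4 (the union proposes): the firm can get 697 next round, worth 0.95 × 697 = 662.15 now. The union offers 662.15 and keeps 800 − 662.15 = 137.85.
Round 3 (the firm proposes): the union can get 137.85 next round, worth 0.43 × 137.85 = 59.2755 now. The firm offers 59.2755 and keeps 800 − 59.2755 = 740.7245.
Round 2 (the union proposes): the firm can get 740.7245 next round, worth 0.95 × 740.7245 = 703.688275 now; the union offers that and keeps 96.311725.
Round 1 (the firm proposes): the union can get 96.311725 next round, worth 0.43 × 96.311725 = 41.41404175 now; the firm offers that and keeps 758.58595825.

758.59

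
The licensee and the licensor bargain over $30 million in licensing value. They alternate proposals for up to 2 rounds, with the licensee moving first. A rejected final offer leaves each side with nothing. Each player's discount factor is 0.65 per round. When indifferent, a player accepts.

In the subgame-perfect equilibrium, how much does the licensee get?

10.5

Round 2 (the licensor proposes): rejection yields 0 for the licensee; the licensor offers 0 and keeps 30.
Round 1 (the licensee proposes): the licensor can get 30 next round, worth 0.65 × 30 = 19.5 now, so the licensee offers 19.5, keeping 10.5.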